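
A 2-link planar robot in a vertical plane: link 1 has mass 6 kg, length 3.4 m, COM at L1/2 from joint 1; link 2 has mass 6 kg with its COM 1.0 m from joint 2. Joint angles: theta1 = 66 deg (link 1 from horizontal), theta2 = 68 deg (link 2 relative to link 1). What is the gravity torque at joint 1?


Horizontal distance from joint 1 to link-1 COM:
  x_c1 = (L1/2)*cos(t1) = 1.7 * 0.4067 = 0.6915 m
Horizontal distance from joint 1 to link-2 COM:
  x_c2 = L1*cos(t1) + Lc2*cos(t1+t2)
       = 3.4*0.4067 + 1.0*-0.6947 = 0.6882 m
tau1 = m1*g*x_c1 + m2*g*x_c2
     = 6*9.81*0.6915 + 6*9.81*0.6882
     = 40.6989 + 40.5102
     = 81.2091 Nm


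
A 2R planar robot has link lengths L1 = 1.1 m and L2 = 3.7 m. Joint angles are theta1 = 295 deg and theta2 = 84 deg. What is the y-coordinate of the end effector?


Convert angles to radians: theta1 = 5.1487, theta2 = 1.4661
y = L1*sin(theta1) + L2*sin(theta1+theta2)
y = -0.9969 + 1.2046
y = 0.2077


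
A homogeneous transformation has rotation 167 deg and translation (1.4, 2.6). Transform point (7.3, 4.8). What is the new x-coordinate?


x' = cos(theta)*px - sin(theta)*py + tx
= -0.9744*7.3 - 0.225*4.8 + 1.4
= -6.7927


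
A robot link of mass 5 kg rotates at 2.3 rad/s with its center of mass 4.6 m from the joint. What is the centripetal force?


F = m * omega^2 * r
= 5 * 2.3^2 * 4.6
= 5 * 5.29 * 4.6
= 121.67 N


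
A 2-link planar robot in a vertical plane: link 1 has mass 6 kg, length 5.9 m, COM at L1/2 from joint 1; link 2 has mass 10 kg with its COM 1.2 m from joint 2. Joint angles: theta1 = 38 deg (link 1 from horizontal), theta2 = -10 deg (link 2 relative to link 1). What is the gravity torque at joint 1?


Horizontal distance from joint 1 to link-1 COM:
  x_c1 = (L1/2)*cos(t1) = 2.95 * 0.788 = 2.3246 m
Horizontal distance from joint 1 to link-2 COM:
  x_c2 = L1*cos(t1) + Lc2*cos(t1+t2)
       = 5.9*0.788 + 1.2*0.8829 = 5.7088 m
tau1 = m1*g*x_c1 + m2*g*x_c2
     = 6*9.81*2.3246 + 10*9.81*5.7088
     = 136.8278 + 560.0333
     = 696.8612 Nm


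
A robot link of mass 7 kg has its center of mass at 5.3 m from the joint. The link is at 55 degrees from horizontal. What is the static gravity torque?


tau = m*g*L*cos(angle)
= 7 * 9.81 * 5.3 * cos(55 deg)
= 7 * 9.81 * 5.3 * 0.5736
= 208.7537 Nm


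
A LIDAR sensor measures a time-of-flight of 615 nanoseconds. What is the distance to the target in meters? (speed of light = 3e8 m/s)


tof = 615 ns = 6.15e-07 s
dist = c * tof / 2
= 3e8 * 6.15e-07 / 2
= 92.25 m


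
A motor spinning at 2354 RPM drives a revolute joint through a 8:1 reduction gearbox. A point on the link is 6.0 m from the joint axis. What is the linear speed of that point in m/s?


omega_motor = 2354 * 2*pi/60 = 246.5103 rad/s
omega_joint = omega_motor / 8 = 30.8138 rad/s
v = omega_joint * r = 30.8138 * 6.0
= 184.8827 m/s


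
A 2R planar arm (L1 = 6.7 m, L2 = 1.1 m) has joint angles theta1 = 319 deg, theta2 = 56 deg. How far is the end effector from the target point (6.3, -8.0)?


End effector via forward kinematics:
x = L1*cos(t1) + L2*cos(t1+t2) = 6.1191
y = L1*sin(t1) + L2*sin(t1+t2) = -4.1109
Distance to target:
d = sqrt((6.3 - 6.1191)^2 + (-8.0 - -4.1109)^2)
= sqrt(0.0327 + 15.1251)
= 3.8933 m


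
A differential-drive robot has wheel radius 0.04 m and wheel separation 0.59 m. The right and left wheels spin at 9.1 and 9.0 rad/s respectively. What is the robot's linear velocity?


vR = r*wR = 0.04*9.1 = 0.364 m/s
vL = r*wL = 0.04*9.0 = 0.36 m/s
v = (vR+vL)/2 = 0.362 m/s
omega = (vR-vL)/L = 0.0068 rad/s
linear velocity = 0.362 m/s


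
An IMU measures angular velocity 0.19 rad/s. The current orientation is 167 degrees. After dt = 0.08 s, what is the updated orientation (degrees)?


delta_theta = w * dt = 0.19 * 0.08 = 0.0152 rad
= 0.8709 deg
theta_new = 167 + 0.8709 = 167.8709 deg


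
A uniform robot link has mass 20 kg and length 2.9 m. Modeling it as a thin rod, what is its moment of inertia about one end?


I = (1/3) * m * L^2
= (1/3) * 20 * 2.9^2
= 0.333333 * 20 * 8.41
= 56.0667 kg*m^2


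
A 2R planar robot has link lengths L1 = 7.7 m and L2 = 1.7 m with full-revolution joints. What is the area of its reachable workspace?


r_max = L1 + L2 = 9.4 m
r_min = |L1 - L2| = 6.0 m
Area = pi*(r_max^2 - r_min^2)
= pi*(88.36 - 36.0)
= pi * 52.36
= 164.4938 m^2


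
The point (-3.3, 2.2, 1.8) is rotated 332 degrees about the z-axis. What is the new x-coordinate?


Rotation about z-axis: x' = x*cos(theta) - y*sin(theta)
= -3.3 * 0.8829 - 2.2 * -0.4695
= -1.8809


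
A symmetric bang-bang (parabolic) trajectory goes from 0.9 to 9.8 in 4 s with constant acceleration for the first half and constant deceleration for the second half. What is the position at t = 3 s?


Symmetric rest-to-rest: each phase covers (pf-p0)/2 in time T/2. 0.5*a*(T/2)^2 = (pf-p0)/2 => a = 4*(pf-p0)/T^2
a = 4*(9.8-0.9)/4^2 = 2.225
t = 3 is in the deceleration phase (t > T/2).
p = pf - 0.5*a*(T-t)^2 = 9.8 - 0.5*2.225*1^2
= 8.6875


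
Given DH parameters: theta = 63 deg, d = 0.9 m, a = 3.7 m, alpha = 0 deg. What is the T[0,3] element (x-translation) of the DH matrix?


T[0,3] = a * cos(theta)
= 3.7 * cos(63 deg)
= 3.7 * 0.454
= 1.6798


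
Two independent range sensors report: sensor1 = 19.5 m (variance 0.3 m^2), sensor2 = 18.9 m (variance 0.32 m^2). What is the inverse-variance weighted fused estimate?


w1 = (1/var1) / (1/var1 + 1/var2)
   = 3.3333 / (3.3333 + 3.125) = 0.5161
w2 = 1 - w1 = 0.4839
fused = w1*s1 + w2*s2 = 10.0645 + 9.1452
= 19.2097 m


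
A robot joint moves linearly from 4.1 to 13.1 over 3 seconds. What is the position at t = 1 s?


s = t/T = 1/3 = 0.3333
p(t) = p0 + (pf-p0)*s
= 4.1 + (13.1 - 4.1) * 0.3333
= 7.1


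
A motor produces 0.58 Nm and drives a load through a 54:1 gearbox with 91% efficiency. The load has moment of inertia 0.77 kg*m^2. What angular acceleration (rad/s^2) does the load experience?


tau_out = tau_motor * N * eta
= 0.58 * 54 * 0.91 = 28.5012 Nm
alpha = tau_out / I = 28.5012 / 0.77
= 37.0145 rad/s^2


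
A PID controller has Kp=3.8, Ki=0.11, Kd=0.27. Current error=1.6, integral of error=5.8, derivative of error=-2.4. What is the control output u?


u = Kp*e + Ki*int(e) + Kd*de/dt
= 3.8*1.6 + 0.11*5.8 + 0.27*(-2.4)
= 6.08 + 0.638 + -0.648
= 6.07


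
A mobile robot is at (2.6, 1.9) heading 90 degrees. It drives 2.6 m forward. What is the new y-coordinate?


y_new = y0 + d*sin(theta)
= 1.9 + 2.6*sin(90)
= 1.9 + 2.6
= 4.5


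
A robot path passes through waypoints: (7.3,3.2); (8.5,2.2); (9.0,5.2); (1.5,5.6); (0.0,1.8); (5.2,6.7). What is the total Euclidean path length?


Segment lengths:
  seg1 = sqrt((1.2)^2 + (-1.0)^2) = 1.562
  seg2 = sqrt((0.5)^2 + (3.0)^2) = 3.0414
  seg3 = sqrt((-7.5)^2 + (0.4)^2) = 7.5107
  seg4 = sqrt((-1.5)^2 + (-3.8)^2) = 4.0853
  seg5 = sqrt((5.2)^2 + (4.9)^2) = 7.1449
Total = 23.3444


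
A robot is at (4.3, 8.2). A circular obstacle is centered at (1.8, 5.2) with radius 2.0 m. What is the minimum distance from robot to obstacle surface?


center_dist = sqrt((4.3-1.8)^2 + (8.2-5.2)^2)
= sqrt(6.25 + 9.0)
= 3.9051
min_dist = center_dist - radius = 3.9051 - 2.0 = 1.9051 m


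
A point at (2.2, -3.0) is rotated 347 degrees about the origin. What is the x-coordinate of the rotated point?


x' = x*cos(theta) - y*sin(theta)
cos(347 deg) = 0.9744, sin(347 deg) = -0.225
x' = 2.2 * 0.9744 - -3.0 * -0.225
= 2.1436 - 0.6749
= 1.4688


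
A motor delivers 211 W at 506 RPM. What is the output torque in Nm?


omega = 506 * 2*pi/60 = 52.9882 rad/s
tau = P / omega = 211 / 52.9882
= 3.982 Nm


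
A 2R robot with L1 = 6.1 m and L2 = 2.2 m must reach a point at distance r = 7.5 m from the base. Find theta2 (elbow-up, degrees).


cos(theta2) = (r^2 - L1^2 - L2^2) / (2*L1*L2)
cos(theta2) = (56.25 - 37.21 - 4.84) / 26.84
cos(theta2) = 0.529061
theta2 = 58.058 degrees


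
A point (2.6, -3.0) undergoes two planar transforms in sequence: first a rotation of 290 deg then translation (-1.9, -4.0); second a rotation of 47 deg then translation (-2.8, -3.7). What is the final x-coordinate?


After transform 1:
x1 = cos(290)*2.6 - sin(290)*-3.0 + -1.9 = -3.8298
y1 = sin(290)*2.6 + cos(290)*-3.0 + -4.0 = -7.4693
After transform 2:
x2 = cos(47)*-3.8298 - sin(47)*-7.4693 + -2.8
= 0.0507


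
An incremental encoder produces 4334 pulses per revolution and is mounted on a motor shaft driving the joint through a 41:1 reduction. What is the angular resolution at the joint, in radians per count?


counts per rev = 4334
effective counts at joint = 4334 * 41 = 177694
resolution = 2*pi / 177694
= 3.5360e-05 rad/count


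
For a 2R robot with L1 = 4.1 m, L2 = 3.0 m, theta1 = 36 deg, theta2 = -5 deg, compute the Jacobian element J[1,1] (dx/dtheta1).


J[1,1] = -L1*sin(t1) - L2*sin(t1+t2)
= -4.1*sin(36) - 3.0*sin(31)
= -3.955


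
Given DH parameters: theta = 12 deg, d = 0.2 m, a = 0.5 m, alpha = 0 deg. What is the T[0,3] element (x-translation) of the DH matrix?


T[0,3] = a * cos(theta)
= 0.5 * cos(12 deg)
= 0.5 * 0.9781
= 0.4891


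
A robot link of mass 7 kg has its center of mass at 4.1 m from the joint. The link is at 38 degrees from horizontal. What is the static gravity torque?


tau = m*g*L*cos(angle)
= 7 * 9.81 * 4.1 * cos(38 deg)
= 7 * 9.81 * 4.1 * 0.788
= 221.8621 Nm


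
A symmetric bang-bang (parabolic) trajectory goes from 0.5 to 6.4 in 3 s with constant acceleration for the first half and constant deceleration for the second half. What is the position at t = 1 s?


Symmetric rest-to-rest: each phase covers (pf-p0)/2 in time T/2. 0.5*a*(T/2)^2 = (pf-p0)/2 => a = 4*(pf-p0)/T^2
a = 4*(6.4-0.5)/3^2 = 2.6222
t = 1 is in the acceleration phase (t <= T/2).
p = p0 + 0.5*a*t^2 = 0.5 + 0.5*2.6222*1^2
= 1.8111


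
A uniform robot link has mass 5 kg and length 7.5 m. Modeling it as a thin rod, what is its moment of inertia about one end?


I = (1/3) * m * L^2
= (1/3) * 5 * 7.5^2
= 0.333333 * 5 * 56.25
= 93.75 kg*m^2


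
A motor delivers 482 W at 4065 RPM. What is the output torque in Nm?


omega = 4065 * 2*pi/60 = 425.6858 rad/s
tau = P / omega = 482 / 425.6858
= 1.1323 Nm


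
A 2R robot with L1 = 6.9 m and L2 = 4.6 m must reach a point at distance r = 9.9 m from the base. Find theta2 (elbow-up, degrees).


cos(theta2) = (r^2 - L1^2 - L2^2) / (2*L1*L2)
cos(theta2) = (98.01 - 47.61 - 21.16) / 63.48
cos(theta2) = 0.460618
theta2 = 62.573 degrees


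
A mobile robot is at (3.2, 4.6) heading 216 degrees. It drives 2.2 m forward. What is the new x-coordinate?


x_new = x0 + d*cos(theta)
= 3.2 + 2.2*cos(216)
= 3.2 + -1.7798
= 1.4202


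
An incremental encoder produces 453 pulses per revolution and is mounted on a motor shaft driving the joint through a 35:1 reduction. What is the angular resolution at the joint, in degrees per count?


counts per rev = 453
effective counts at joint = 453 * 35 = 15855
resolution = 360 / 15855
= 0.0227 deg/count


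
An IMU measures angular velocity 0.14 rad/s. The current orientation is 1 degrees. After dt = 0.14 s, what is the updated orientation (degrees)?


delta_theta = w * dt = 0.14 * 0.14 = 0.0196 rad
= 1.123 deg
theta_new = 1 + 1.123 = 2.123 deg


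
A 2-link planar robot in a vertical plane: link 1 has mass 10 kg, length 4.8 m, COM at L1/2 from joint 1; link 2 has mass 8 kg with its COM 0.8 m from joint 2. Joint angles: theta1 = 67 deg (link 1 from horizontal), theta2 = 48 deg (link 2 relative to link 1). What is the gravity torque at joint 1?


Horizontal distance from joint 1 to link-1 COM:
  x_c1 = (L1/2)*cos(t1) = 2.4 * 0.3907 = 0.9378 m
Horizontal distance from joint 1 to link-2 COM:
  x_c2 = L1*cos(t1) + Lc2*cos(t1+t2)
       = 4.8*0.3907 + 0.8*-0.4226 = 1.5374 m
tau1 = m1*g*x_c1 + m2*g*x_c2
     = 10*9.81*0.9378 + 8*9.81*1.5374
     = 91.9937 + 120.6563
     = 212.6501 Nm


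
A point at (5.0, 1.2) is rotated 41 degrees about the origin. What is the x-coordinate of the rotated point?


x' = x*cos(theta) - y*sin(theta)
cos(41 deg) = 0.7547, sin(41 deg) = 0.6561
x' = 5.0 * 0.7547 - 1.2 * 0.6561
= 3.7735 - 0.7873
= 2.9863


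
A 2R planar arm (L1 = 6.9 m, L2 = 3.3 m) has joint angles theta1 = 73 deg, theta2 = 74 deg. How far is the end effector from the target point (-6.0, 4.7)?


End effector via forward kinematics:
x = L1*cos(t1) + L2*cos(t1+t2) = -0.7502
y = L1*sin(t1) + L2*sin(t1+t2) = 8.3958
Distance to target:
d = sqrt((-6.0 - -0.7502)^2 + (4.7 - 8.3958)^2)
= sqrt(27.5599 + 13.659)
= 6.4202 m


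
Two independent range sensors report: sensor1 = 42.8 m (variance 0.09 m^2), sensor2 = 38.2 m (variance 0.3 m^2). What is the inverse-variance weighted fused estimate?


w1 = (1/var1) / (1/var1 + 1/var2)
   = 11.1111 / (11.1111 + 3.3333) = 0.7692
w2 = 1 - w1 = 0.2308
fused = w1*s1 + w2*s2 = 32.9231 + 8.8154
= 41.7385 m


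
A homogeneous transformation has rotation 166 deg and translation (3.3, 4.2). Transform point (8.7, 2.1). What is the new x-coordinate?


x' = cos(theta)*px - sin(theta)*py + tx
= -0.9703*8.7 - 0.2419*2.1 + 3.3
= -5.6496


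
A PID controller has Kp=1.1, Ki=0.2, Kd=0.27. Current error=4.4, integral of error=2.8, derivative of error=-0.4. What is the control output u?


u = Kp*e + Ki*int(e) + Kd*de/dt
= 1.1*4.4 + 0.2*2.8 + 0.27*(-0.4)
= 4.84 + 0.56 + -0.108
= 5.292


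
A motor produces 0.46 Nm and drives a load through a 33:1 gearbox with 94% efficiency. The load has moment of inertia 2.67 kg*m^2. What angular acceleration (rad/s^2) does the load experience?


tau_out = tau_motor * N * eta
= 0.46 * 33 * 0.94 = 14.2692 Nm
alpha = tau_out / I = 14.2692 / 2.67
= 5.3443 rad/s^2


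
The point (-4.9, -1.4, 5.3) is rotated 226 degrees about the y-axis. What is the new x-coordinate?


Rotation about y-axis: x' = x*cos(theta) + z*sin(theta)
= -4.9 * -0.6947 + 5.3 * -0.7193
= -0.4087


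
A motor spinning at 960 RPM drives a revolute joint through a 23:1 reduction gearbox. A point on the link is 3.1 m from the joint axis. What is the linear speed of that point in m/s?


omega_motor = 960 * 2*pi/60 = 100.531 rad/s
omega_joint = omega_motor / 23 = 4.3709 rad/s
v = omega_joint * r = 4.3709 * 3.1
= 13.5498 m/s


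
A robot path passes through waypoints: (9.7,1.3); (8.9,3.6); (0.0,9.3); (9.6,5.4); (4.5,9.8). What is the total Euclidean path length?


Segment lengths:
  seg1 = sqrt((-0.8)^2 + (2.3)^2) = 2.4352
  seg2 = sqrt((-8.9)^2 + (5.7)^2) = 10.5688
  seg3 = sqrt((9.6)^2 + (-3.9)^2) = 10.3619
  seg4 = sqrt((-5.1)^2 + (4.4)^2) = 6.7357
Total = 30.1017


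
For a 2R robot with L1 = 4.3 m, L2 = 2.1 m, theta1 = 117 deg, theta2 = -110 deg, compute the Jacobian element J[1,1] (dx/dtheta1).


J[1,1] = -L1*sin(t1) - L2*sin(t1+t2)
= -4.3*sin(117) - 2.1*sin(7)
= -4.0873


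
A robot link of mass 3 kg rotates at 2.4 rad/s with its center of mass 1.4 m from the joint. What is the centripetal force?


F = m * omega^2 * r
= 3 * 2.4^2 * 1.4
= 3 * 5.76 * 1.4
= 24.192 N


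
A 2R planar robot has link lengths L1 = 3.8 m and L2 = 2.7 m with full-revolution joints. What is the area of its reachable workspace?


r_max = L1 + L2 = 6.5 m
r_min = |L1 - L2| = 1.1 m
Area = pi*(r_max^2 - r_min^2)
= pi*(42.25 - 1.21)
= pi * 41.04
= 128.931 m^2


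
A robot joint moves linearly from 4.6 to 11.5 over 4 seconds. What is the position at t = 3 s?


s = t/T = 3/4 = 0.75
p(t) = p0 + (pf-p0)*s
= 4.6 + (11.5 - 4.6) * 0.75
= 9.775


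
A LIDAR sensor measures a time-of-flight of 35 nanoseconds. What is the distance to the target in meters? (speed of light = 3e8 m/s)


tof = 35 ns = 3.5e-08 s
dist = c * tof / 2
= 3e8 * 3.5e-08 / 2
= 5.25 m


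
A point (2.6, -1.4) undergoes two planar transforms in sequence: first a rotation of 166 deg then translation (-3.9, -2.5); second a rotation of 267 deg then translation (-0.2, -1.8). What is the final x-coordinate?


After transform 1:
x1 = cos(166)*2.6 - sin(166)*-1.4 + -3.9 = -6.0841
y1 = sin(166)*2.6 + cos(166)*-1.4 + -2.5 = -0.5126
After transform 2:
x2 = cos(267)*-6.0841 - sin(267)*-0.5126 + -0.2
= -0.3935


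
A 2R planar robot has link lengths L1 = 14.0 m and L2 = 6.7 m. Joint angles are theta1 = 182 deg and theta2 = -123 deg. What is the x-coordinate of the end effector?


Convert angles to radians: theta1 = 3.1765, theta2 = -2.1468
x = L1*cos(theta1) + L2*cos(theta1+theta2)
x = -13.9915 + 3.4508
x = -10.5407


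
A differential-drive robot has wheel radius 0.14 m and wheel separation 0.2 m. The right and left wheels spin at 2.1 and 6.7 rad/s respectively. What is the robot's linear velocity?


vR = r*wR = 0.14*2.1 = 0.294 m/s
vL = r*wL = 0.14*6.7 = 0.938 m/s
v = (vR+vL)/2 = 0.616 m/s
omega = (vR-vL)/L = -3.22 rad/s
linear velocity = 0.616 m/s


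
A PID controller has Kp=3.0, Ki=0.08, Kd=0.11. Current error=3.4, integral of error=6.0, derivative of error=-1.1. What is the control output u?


u = Kp*e + Ki*int(e) + Kd*de/dt
= 3.0*3.4 + 0.08*6.0 + 0.11*(-1.1)
= 10.2 + 0.48 + -0.121
= 10.559


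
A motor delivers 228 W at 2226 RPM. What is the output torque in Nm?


omega = 2226 * 2*pi/60 = 233.1062 rad/s
tau = P / omega = 228 / 233.1062
= 0.9781 Nm


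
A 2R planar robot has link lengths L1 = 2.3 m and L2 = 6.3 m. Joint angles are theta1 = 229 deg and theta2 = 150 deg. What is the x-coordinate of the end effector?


Convert angles to radians: theta1 = 3.9968, theta2 = 2.618
x = L1*cos(theta1) + L2*cos(theta1+theta2)
x = -1.5089 + 5.9568
x = 4.4478


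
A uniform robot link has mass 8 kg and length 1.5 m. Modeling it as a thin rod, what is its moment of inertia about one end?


I = (1/3) * m * L^2
= (1/3) * 8 * 1.5^2
= 0.333333 * 8 * 2.25
= 6.0 kg*m^2


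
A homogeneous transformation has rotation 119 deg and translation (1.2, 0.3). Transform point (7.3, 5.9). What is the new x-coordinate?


x' = cos(theta)*px - sin(theta)*py + tx
= -0.4848*7.3 - 0.8746*5.9 + 1.2
= -7.4994


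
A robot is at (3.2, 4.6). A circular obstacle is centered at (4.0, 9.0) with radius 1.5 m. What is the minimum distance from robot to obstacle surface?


center_dist = sqrt((3.2-4.0)^2 + (4.6-9.0)^2)
= sqrt(0.64 + 19.36)
= 4.4721
min_dist = center_dist - radius = 4.4721 - 1.5 = 2.9721 m


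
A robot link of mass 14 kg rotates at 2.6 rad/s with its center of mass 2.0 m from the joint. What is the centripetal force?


F = m * omega^2 * r
= 14 * 2.6^2 * 2.0
= 14 * 6.76 * 2.0
= 189.28 N


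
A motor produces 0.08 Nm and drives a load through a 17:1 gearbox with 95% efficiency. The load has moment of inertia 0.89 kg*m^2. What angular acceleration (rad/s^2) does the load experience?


tau_out = tau_motor * N * eta
= 0.08 * 17 * 0.95 = 1.292 Nm
alpha = tau_out / I = 1.292 / 0.89
= 1.4517 rad/s^2


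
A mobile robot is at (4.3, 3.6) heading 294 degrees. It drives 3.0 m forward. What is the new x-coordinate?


x_new = x0 + d*cos(theta)
= 4.3 + 3.0*cos(294)
= 4.3 + 1.2202
= 5.5202


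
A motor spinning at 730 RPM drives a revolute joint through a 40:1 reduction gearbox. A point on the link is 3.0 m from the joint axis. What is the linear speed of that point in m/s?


omega_motor = 730 * 2*pi/60 = 76.4454 rad/s
omega_joint = omega_motor / 40 = 1.9111 rad/s
v = omega_joint * r = 1.9111 * 3.0
= 5.7334 m/s


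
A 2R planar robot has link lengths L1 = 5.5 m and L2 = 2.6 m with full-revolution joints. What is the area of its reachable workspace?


r_max = L1 + L2 = 8.1 m
r_min = |L1 - L2| = 2.9 m
Area = pi*(r_max^2 - r_min^2)
= pi*(65.61 - 8.41)
= pi * 57.2
= 179.6991 m^2


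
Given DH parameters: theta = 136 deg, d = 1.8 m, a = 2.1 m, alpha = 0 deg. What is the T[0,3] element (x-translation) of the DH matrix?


T[0,3] = a * cos(theta)
= 2.1 * cos(136 deg)
= 2.1 * -0.7193
= -1.5106


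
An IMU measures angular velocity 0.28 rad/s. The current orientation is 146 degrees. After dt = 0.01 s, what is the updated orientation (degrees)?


delta_theta = w * dt = 0.28 * 0.01 = 0.0028 rad
= 0.1604 deg
theta_new = 146 + 0.1604 = 146.1604 deg


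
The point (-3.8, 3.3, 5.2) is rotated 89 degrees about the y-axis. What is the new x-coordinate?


Rotation about y-axis: x' = x*cos(theta) + z*sin(theta)
= -3.8 * 0.0175 + 5.2 * 0.9998
= 5.1329


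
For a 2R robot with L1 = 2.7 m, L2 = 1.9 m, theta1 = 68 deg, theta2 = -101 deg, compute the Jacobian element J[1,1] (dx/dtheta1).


J[1,1] = -L1*sin(t1) - L2*sin(t1+t2)
= -2.7*sin(68) - 1.9*sin(-33)
= -1.4686


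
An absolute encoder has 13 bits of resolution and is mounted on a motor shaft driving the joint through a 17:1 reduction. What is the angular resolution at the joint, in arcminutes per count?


counts = 2^13 = 8192
effective counts at joint = 8192 * 17 = 139264
resolution = 360*60 / 139264
= 0.1551 arcmin/count


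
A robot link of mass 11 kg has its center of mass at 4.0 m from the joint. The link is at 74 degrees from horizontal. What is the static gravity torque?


tau = m*g*L*cos(angle)
= 11 * 9.81 * 4.0 * cos(74 deg)
= 11 * 9.81 * 4.0 * 0.2756
= 118.9761 Nm


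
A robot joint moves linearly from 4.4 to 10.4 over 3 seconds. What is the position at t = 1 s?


s = t/T = 1/3 = 0.3333
p(t) = p0 + (pf-p0)*s
= 4.4 + (10.4 - 4.4) * 0.3333
= 6.4


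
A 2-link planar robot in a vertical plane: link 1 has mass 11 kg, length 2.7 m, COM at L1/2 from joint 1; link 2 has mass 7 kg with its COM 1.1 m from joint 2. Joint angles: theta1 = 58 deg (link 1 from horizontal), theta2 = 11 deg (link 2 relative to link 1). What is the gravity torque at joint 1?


Horizontal distance from joint 1 to link-1 COM:
  x_c1 = (L1/2)*cos(t1) = 1.35 * 0.5299 = 0.7154 m
Horizontal distance from joint 1 to link-2 COM:
  x_c2 = L1*cos(t1) + Lc2*cos(t1+t2)
       = 2.7*0.5299 + 1.1*0.3584 = 1.825 m
tau1 = m1*g*x_c1 + m2*g*x_c2
     = 11*9.81*0.7154 + 7*9.81*1.825
     = 77.1978 + 125.3218
     = 202.5197 Nm


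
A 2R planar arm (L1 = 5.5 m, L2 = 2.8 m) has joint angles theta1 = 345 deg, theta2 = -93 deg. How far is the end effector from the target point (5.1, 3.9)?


End effector via forward kinematics:
x = L1*cos(t1) + L2*cos(t1+t2) = 4.4473
y = L1*sin(t1) + L2*sin(t1+t2) = -4.0865
Distance to target:
d = sqrt((5.1 - 4.4473)^2 + (3.9 - -4.0865)^2)
= sqrt(0.426 + 63.7836)
= 8.0131 m


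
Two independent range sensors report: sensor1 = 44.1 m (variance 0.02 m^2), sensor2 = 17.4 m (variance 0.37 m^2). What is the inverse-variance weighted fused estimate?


w1 = (1/var1) / (1/var1 + 1/var2)
   = 50.0 / (50.0 + 2.7027) = 0.9487
w2 = 1 - w1 = 0.0513
fused = w1*s1 + w2*s2 = 41.8385 + 0.8923
= 42.7308 m


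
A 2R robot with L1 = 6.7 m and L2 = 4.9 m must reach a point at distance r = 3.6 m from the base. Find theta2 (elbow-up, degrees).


cos(theta2) = (r^2 - L1^2 - L2^2) / (2*L1*L2)
cos(theta2) = (12.96 - 44.89 - 24.01) / 65.66
cos(theta2) = -0.851965
theta2 = 148.426 degrees


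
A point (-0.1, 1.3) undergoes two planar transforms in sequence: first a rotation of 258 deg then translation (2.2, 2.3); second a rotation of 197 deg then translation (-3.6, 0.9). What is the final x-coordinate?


After transform 1:
x1 = cos(258)*-0.1 - sin(258)*1.3 + 2.2 = 3.4924
y1 = sin(258)*-0.1 + cos(258)*1.3 + 2.3 = 2.1275
After transform 2:
x2 = cos(197)*3.4924 - sin(197)*2.1275 + -3.6
= -6.3178


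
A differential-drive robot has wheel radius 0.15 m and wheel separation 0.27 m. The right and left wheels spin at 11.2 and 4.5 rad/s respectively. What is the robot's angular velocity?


vR = r*wR = 0.15*11.2 = 1.68 m/s
vL = r*wL = 0.15*4.5 = 0.675 m/s
v = (vR+vL)/2 = 1.1775 m/s
omega = (vR-vL)/L = 3.7222 rad/s
angular velocity = 3.7222 rad/s


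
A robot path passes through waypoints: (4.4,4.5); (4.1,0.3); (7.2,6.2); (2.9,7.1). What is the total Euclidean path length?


Segment lengths:
  seg1 = sqrt((-0.3)^2 + (-4.2)^2) = 4.2107
  seg2 = sqrt((3.1)^2 + (5.9)^2) = 6.6648
  seg3 = sqrt((-4.3)^2 + (0.9)^2) = 4.3932
Total = 15.2687


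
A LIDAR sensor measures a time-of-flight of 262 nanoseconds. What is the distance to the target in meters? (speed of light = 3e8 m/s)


tof = 262 ns = 2.62e-07 s
dist = c * tof / 2
= 3e8 * 2.62e-07 / 2
= 39.3 m


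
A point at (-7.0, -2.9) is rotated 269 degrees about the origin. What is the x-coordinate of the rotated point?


x' = x*cos(theta) - y*sin(theta)
cos(269 deg) = -0.0175, sin(269 deg) = -0.9998
x' = -7.0 * -0.0175 - -2.9 * -0.9998
= 0.1222 - 2.8996
= -2.7774


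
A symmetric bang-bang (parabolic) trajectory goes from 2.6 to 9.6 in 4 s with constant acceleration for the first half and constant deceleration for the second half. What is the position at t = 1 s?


Symmetric rest-to-rest: each phase covers (pf-p0)/2 in time T/2. 0.5*a*(T/2)^2 = (pf-p0)/2 => a = 4*(pf-p0)/T^2
a = 4*(9.6-2.6)/4^2 = 1.75
t = 1 is in the acceleration phase (t <= T/2).
p = p0 + 0.5*a*t^2 = 2.6 + 0.5*1.75*1^2
= 3.475


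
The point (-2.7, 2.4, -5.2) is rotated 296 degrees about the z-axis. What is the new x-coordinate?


Rotation about z-axis: x' = x*cos(theta) - y*sin(theta)
= -2.7 * 0.4384 - 2.4 * -0.8988
= 0.9735


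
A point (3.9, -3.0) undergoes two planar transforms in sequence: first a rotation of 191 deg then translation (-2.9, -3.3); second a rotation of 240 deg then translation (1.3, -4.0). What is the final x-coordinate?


After transform 1:
x1 = cos(191)*3.9 - sin(191)*-3.0 + -2.9 = -7.3008
y1 = sin(191)*3.9 + cos(191)*-3.0 + -3.3 = -1.0993
After transform 2:
x2 = cos(240)*-7.3008 - sin(240)*-1.0993 + 1.3
= 3.9984


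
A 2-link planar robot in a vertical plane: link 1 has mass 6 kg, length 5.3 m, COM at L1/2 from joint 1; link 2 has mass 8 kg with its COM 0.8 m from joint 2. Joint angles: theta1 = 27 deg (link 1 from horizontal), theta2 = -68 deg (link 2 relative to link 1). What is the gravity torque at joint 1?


Horizontal distance from joint 1 to link-1 COM:
  x_c1 = (L1/2)*cos(t1) = 2.65 * 0.891 = 2.3612 m
Horizontal distance from joint 1 to link-2 COM:
  x_c2 = L1*cos(t1) + Lc2*cos(t1+t2)
       = 5.3*0.891 + 0.8*0.7547 = 5.3261 m
tau1 = m1*g*x_c1 + m2*g*x_c2
     = 6*9.81*2.3612 + 8*9.81*5.3261
     = 138.9783 + 417.9925
     = 556.9708 Nm


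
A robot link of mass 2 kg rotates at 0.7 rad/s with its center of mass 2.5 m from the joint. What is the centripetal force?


F = m * omega^2 * r
= 2 * 0.7^2 * 2.5
= 2 * 0.49 * 2.5
= 2.45 N


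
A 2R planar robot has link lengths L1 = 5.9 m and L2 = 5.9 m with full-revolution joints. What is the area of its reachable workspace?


r_max = L1 + L2 = 11.8 m
r_min = |L1 - L2| = 0.0 m
Area = pi*(r_max^2 - r_min^2)
= pi*(139.24 - 0.0)
= pi * 139.24
= 437.4354 m^2


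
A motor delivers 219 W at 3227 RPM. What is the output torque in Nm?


omega = 3227 * 2*pi/60 = 337.9306 rad/s
tau = P / omega = 219 / 337.9306
= 0.6481 Nm


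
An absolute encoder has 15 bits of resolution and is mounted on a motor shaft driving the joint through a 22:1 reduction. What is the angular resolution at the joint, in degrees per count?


counts = 2^15 = 32768
effective counts at joint = 32768 * 22 = 720896
resolution = 360 / 720896
= 4.9938e-04 deg/count


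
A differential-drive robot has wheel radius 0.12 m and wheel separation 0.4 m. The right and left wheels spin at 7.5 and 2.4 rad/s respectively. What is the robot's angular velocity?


vR = r*wR = 0.12*7.5 = 0.9 m/s
vL = r*wL = 0.12*2.4 = 0.288 m/s
v = (vR+vL)/2 = 0.594 m/s
omega = (vR-vL)/L = 1.53 rad/s
angular velocity = 1.53 rad/s


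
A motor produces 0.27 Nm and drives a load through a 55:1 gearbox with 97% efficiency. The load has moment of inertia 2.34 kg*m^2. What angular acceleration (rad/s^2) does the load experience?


tau_out = tau_motor * N * eta
= 0.27 * 55 * 0.97 = 14.4045 Nm
alpha = tau_out / I = 14.4045 / 2.34
= 6.1558 rad/s^2


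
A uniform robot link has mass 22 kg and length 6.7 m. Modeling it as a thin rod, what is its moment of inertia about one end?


I = (1/3) * m * L^2
= (1/3) * 22 * 6.7^2
= 0.333333 * 22 * 44.89
= 329.1933 kg*m^2


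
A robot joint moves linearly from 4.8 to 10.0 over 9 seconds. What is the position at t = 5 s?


s = t/T = 5/9 = 0.5556
p(t) = p0 + (pf-p0)*s
= 4.8 + (10.0 - 4.8) * 0.5556
= 7.6889


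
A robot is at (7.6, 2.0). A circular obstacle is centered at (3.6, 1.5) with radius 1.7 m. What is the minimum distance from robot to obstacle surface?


center_dist = sqrt((7.6-3.6)^2 + (2.0-1.5)^2)
= sqrt(16.0 + 0.25)
= 4.0311
min_dist = center_dist - radius = 4.0311 - 1.7 = 2.3311 m


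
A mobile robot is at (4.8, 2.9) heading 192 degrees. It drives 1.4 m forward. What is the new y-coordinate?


y_new = y0 + d*sin(theta)
= 2.9 + 1.4*sin(192)
= 2.9 + -0.2911
= 2.6089


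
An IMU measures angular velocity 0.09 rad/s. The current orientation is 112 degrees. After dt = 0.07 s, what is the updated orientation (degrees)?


delta_theta = w * dt = 0.09 * 0.07 = 0.0063 rad
= 0.361 deg
theta_new = 112 + 0.361 = 112.361 deg


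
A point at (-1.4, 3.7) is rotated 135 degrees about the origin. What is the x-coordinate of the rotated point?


x' = x*cos(theta) - y*sin(theta)
cos(135 deg) = -0.7071, sin(135 deg) = 0.7071
x' = -1.4 * -0.7071 - 3.7 * 0.7071
= 0.9899 - 2.6163
= -1.6263


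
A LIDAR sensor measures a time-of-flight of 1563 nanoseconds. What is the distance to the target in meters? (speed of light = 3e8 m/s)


tof = 1563 ns = 1.563e-06 s
dist = c * tof / 2
= 3e8 * 1.563e-06 / 2
= 234.45 m


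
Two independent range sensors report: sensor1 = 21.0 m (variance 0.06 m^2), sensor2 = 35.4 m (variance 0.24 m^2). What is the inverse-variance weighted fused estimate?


w1 = (1/var1) / (1/var1 + 1/var2)
   = 16.6667 / (16.6667 + 4.1667) = 0.8
w2 = 1 - w1 = 0.2
fused = w1*s1 + w2*s2 = 16.8 + 7.08
= 23.88 m


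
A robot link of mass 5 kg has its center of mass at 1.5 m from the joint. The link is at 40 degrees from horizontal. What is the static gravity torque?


tau = m*g*L*cos(angle)
= 5 * 9.81 * 1.5 * cos(40 deg)
= 5 * 9.81 * 1.5 * 0.766
= 56.3617 Nm


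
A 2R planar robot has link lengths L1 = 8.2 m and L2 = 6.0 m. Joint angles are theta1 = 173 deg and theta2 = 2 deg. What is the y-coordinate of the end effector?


Convert angles to radians: theta1 = 3.0194, theta2 = 0.0349
y = L1*sin(theta1) + L2*sin(theta1+theta2)
y = 0.9993 + 0.5229
y = 1.5223


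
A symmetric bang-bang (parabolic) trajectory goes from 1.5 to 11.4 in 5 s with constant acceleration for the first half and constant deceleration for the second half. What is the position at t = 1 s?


Symmetric rest-to-rest: each phase covers (pf-p0)/2 in time T/2. 0.5*a*(T/2)^2 = (pf-p0)/2 => a = 4*(pf-p0)/T^2
a = 4*(11.4-1.5)/5^2 = 1.584
t = 1 is in the acceleration phase (t <= T/2).
p = p0 + 0.5*a*t^2 = 1.5 + 0.5*1.584*1^2
= 2.292


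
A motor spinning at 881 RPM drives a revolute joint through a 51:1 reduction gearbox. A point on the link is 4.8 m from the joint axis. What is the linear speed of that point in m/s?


omega_motor = 881 * 2*pi/60 = 92.2581 rad/s
omega_joint = omega_motor / 51 = 1.809 rad/s
v = omega_joint * r = 1.809 * 4.8
= 8.6831 m/s


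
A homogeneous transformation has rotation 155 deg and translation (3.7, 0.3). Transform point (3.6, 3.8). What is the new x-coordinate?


x' = cos(theta)*px - sin(theta)*py + tx
= -0.9063*3.6 - 0.4226*3.8 + 3.7
= -1.1687


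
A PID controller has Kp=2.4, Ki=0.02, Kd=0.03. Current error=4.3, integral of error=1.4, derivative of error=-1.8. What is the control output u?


u = Kp*e + Ki*int(e) + Kd*de/dt
= 2.4*4.3 + 0.02*1.4 + 0.03*(-1.8)
= 10.32 + 0.028 + -0.054
= 10.294


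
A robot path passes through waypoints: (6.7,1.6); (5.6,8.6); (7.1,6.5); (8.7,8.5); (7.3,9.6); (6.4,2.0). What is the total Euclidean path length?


Segment lengths:
  seg1 = sqrt((-1.1)^2 + (7.0)^2) = 7.0859
  seg2 = sqrt((1.5)^2 + (-2.1)^2) = 2.5807
  seg3 = sqrt((1.6)^2 + (2.0)^2) = 2.5612
  seg4 = sqrt((-1.4)^2 + (1.1)^2) = 1.7804
  seg5 = sqrt((-0.9)^2 + (-7.6)^2) = 7.6531
Total = 21.6614


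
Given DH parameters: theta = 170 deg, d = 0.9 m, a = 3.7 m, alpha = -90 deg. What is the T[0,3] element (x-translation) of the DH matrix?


T[0,3] = a * cos(theta)
= 3.7 * cos(170 deg)
= 3.7 * -0.9848
= -3.6438


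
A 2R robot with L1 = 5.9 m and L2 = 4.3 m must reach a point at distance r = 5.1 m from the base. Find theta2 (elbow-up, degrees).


cos(theta2) = (r^2 - L1^2 - L2^2) / (2*L1*L2)
cos(theta2) = (26.01 - 34.81 - 18.49) / 50.74
cos(theta2) = -0.53784
theta2 = 122.5367 degrees


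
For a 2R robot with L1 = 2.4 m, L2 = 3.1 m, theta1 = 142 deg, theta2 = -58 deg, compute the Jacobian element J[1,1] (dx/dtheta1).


J[1,1] = -L1*sin(t1) - L2*sin(t1+t2)
= -2.4*sin(142) - 3.1*sin(84)
= -4.5606


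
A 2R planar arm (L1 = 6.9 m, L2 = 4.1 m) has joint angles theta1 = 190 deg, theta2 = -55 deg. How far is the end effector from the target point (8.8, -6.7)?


End effector via forward kinematics:
x = L1*cos(t1) + L2*cos(t1+t2) = -9.6943
y = L1*sin(t1) + L2*sin(t1+t2) = 1.701
Distance to target:
d = sqrt((8.8 - -9.6943)^2 + (-6.7 - 1.701)^2)
= sqrt(342.0396 + 70.5762)
= 20.3129 m


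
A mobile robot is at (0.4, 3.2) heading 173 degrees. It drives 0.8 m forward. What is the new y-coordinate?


y_new = y0 + d*sin(theta)
= 3.2 + 0.8*sin(173)
= 3.2 + 0.0975
= 3.2975


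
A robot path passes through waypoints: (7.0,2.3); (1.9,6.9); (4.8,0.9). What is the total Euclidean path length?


Segment lengths:
  seg1 = sqrt((-5.1)^2 + (4.6)^2) = 6.868
  seg2 = sqrt((2.9)^2 + (-6.0)^2) = 6.6641
Total = 13.5321


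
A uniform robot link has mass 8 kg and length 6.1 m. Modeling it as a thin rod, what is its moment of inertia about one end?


I = (1/3) * m * L^2
= (1/3) * 8 * 6.1^2
= 0.333333 * 8 * 37.21
= 99.2267 kg*m^2


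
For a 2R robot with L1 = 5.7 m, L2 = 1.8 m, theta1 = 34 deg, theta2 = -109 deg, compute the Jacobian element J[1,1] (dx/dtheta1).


J[1,1] = -L1*sin(t1) - L2*sin(t1+t2)
= -5.7*sin(34) - 1.8*sin(-75)
= -1.4487


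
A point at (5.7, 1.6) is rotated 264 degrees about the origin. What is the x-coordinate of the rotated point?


x' = x*cos(theta) - y*sin(theta)
cos(264 deg) = -0.1045, sin(264 deg) = -0.9945
x' = 5.7 * -0.1045 - 1.6 * -0.9945
= -0.5958 - -1.5912
= 0.9954


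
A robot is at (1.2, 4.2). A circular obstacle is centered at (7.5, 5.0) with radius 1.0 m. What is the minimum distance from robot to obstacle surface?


center_dist = sqrt((1.2-7.5)^2 + (4.2-5.0)^2)
= sqrt(39.69 + 0.64)
= 6.3506
min_dist = center_dist - radius = 6.3506 - 1.0 = 5.3506 m


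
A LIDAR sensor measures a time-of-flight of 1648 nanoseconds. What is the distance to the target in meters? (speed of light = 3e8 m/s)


tof = 1648 ns = 1.648e-06 s
dist = c * tof / 2
= 3e8 * 1.648e-06 / 2
= 247.2 m


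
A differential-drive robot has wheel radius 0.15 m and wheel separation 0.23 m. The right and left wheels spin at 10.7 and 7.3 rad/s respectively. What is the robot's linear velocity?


vR = r*wR = 0.15*10.7 = 1.605 m/s
vL = r*wL = 0.15*7.3 = 1.095 m/s
v = (vR+vL)/2 = 1.35 m/s
omega = (vR-vL)/L = 2.2174 rad/s
linear velocity = 1.35 m/s


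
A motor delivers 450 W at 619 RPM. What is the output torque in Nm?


omega = 619 * 2*pi/60 = 64.8215 rad/s
tau = P / omega = 450 / 64.8215
= 6.9421 Nm


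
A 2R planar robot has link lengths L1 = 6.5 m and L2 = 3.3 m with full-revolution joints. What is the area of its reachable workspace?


r_max = L1 + L2 = 9.8 m
r_min = |L1 - L2| = 3.2 m
Area = pi*(r_max^2 - r_min^2)
= pi*(96.04 - 10.24)
= pi * 85.8
= 269.5486 m^2


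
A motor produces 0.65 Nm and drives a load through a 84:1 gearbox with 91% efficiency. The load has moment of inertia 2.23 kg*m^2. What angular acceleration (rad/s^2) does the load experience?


tau_out = tau_motor * N * eta
= 0.65 * 84 * 0.91 = 49.686 Nm
alpha = tau_out / I = 49.686 / 2.23
= 22.2807 rad/s^2


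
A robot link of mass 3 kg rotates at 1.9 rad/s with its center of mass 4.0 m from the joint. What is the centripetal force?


F = m * omega^2 * r
= 3 * 1.9^2 * 4.0
= 3 * 3.61 * 4.0
= 43.32 N


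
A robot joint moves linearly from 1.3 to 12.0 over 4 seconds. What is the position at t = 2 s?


s = t/T = 2/4 = 0.5
p(t) = p0 + (pf-p0)*s
= 1.3 + (12.0 - 1.3) * 0.5
= 6.65


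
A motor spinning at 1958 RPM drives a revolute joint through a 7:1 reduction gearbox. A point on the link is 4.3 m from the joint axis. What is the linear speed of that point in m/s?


omega_motor = 1958 * 2*pi/60 = 205.0413 rad/s
omega_joint = omega_motor / 7 = 29.2916 rad/s
v = omega_joint * r = 29.2916 * 4.3
= 125.9539 m/s


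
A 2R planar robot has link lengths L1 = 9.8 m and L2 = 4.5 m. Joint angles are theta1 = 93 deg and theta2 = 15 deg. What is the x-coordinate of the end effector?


Convert angles to radians: theta1 = 1.6232, theta2 = 0.2618
x = L1*cos(theta1) + L2*cos(theta1+theta2)
x = -0.5129 + -1.3906
x = -1.9035


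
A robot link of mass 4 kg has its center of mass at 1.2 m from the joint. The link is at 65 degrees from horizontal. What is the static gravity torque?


tau = m*g*L*cos(angle)
= 4 * 9.81 * 1.2 * cos(65 deg)
= 4 * 9.81 * 1.2 * 0.4226
= 19.9002 Nm


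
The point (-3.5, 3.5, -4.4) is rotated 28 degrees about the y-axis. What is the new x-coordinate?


Rotation about y-axis: x' = x*cos(theta) + z*sin(theta)
= -3.5 * 0.8829 + -4.4 * 0.4695
= -5.156


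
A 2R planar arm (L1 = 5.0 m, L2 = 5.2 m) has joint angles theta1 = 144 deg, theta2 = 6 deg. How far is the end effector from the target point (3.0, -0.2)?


End effector via forward kinematics:
x = L1*cos(t1) + L2*cos(t1+t2) = -8.5484
y = L1*sin(t1) + L2*sin(t1+t2) = 5.5389
Distance to target:
d = sqrt((3.0 - -8.5484)^2 + (-0.2 - 5.5389)^2)
= sqrt(133.3659 + 32.9353)
= 12.8958 m


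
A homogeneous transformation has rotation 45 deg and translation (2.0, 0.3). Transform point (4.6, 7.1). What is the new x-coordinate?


x' = cos(theta)*px - sin(theta)*py + tx
= 0.7071*4.6 - 0.7071*7.1 + 2.0
= 0.2322


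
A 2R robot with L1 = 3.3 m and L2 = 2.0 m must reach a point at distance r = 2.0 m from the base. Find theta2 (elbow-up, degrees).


cos(theta2) = (r^2 - L1^2 - L2^2) / (2*L1*L2)
cos(theta2) = (4.0 - 10.89 - 4.0) / 13.2
cos(theta2) = -0.825
theta2 = 145.5885 degrees


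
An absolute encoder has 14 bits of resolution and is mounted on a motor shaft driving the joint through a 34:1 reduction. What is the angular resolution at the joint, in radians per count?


counts = 2^14 = 16384
effective counts at joint = 16384 * 34 = 557056
resolution = 2*pi / 557056
= 1.1279e-05 rad/count


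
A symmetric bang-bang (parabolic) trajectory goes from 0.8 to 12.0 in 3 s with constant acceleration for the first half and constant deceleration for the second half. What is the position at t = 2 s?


Symmetric rest-to-rest: each phase covers (pf-p0)/2 in time T/2. 0.5*a*(T/2)^2 = (pf-p0)/2 => a = 4*(pf-p0)/T^2
a = 4*(12.0-0.8)/3^2 = 4.9778
t = 2 is in the deceleration phase (t > T/2).
p = pf - 0.5*a*(T-t)^2 = 12.0 - 0.5*4.9778*1^2
= 9.5111


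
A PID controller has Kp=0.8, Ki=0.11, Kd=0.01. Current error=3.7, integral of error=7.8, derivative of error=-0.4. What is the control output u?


u = Kp*e + Ki*int(e) + Kd*de/dt
= 0.8*3.7 + 0.11*7.8 + 0.01*(-0.4)
= 2.96 + 0.858 + -0.004
= 3.814


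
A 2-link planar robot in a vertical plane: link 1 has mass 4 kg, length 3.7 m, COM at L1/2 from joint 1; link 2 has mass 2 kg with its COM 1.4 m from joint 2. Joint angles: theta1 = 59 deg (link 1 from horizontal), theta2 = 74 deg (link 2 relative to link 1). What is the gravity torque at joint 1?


Horizontal distance from joint 1 to link-1 COM:
  x_c1 = (L1/2)*cos(t1) = 1.85 * 0.515 = 0.9528 m
Horizontal distance from joint 1 to link-2 COM:
  x_c2 = L1*cos(t1) + Lc2*cos(t1+t2)
       = 3.7*0.515 + 1.4*-0.682 = 0.9508 m
tau1 = m1*g*x_c1 + m2*g*x_c2
     = 4*9.81*0.9528 + 2*9.81*0.9508
     = 37.3887 + 18.6555
     = 56.0442 Nm
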